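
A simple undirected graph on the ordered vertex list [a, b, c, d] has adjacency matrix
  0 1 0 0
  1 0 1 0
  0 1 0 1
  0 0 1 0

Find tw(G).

A width-1 tree decomposition is:
Bags: B1 = {c, d}  B2 = {b, c}  B3 = {a, b}
Tree: B1–B2, B2–B3
The largest bag has 2 vertices, giving width 1; this decomposition certifies tw(G) ≤ 1. Since G has at least one edge (e.g. d–c), it is not an edgeless graph, so tw(G) ≥ 1. Combining the bounds, tw(G) = 1.

1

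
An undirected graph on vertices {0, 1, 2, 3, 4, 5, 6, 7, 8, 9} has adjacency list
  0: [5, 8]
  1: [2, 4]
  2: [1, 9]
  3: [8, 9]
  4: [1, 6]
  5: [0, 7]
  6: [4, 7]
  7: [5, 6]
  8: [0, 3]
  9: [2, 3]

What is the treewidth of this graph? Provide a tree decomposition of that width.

Treewidth 2.
One such decomposition:
Bags: B1 = {5, 6, 7}  B2 = {4, 5, 6}  B3 = {1, 4, 5}  B4 = {1, 2, 5}  B5 = {2, 5, 9}  B6 = {3, 5, 9}  B7 = {3, 5, 8}  B8 = {0, 5, 8}
Tree: B1–B2, B2–B3, B3–B4, B4–B5, B5–B6, B6–B7, B7–B8

Each bag holds 3 vertices, so the decomposition has width 2, which upper-bounds the treewidth. Since 5–7–6–4–1–2–9–3–8–0–5 is a cycle in G, G is not acyclic. Forests are exactly the graphs of treewidth ≤ 1, so tw(G) ≥ 2. Therefore the treewidth is 2.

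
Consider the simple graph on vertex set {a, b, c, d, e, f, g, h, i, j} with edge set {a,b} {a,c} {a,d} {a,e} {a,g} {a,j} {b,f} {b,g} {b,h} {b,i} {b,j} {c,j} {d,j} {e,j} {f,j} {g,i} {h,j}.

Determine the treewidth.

2

A width-2 tree decomposition is:
Bags: B1 = {b, f, j}  B2 = {a, b, j}  B3 = {a, d, j}  B4 = {a, b, g}  B5 = {a, c, j}  B6 = {b, h, j}  B7 = {a, e, j}  B8 = {b, g, i}
Tree: B1–B2, B2–B3, B2–B4, B3–B5, B1–B6, B3–B7, B4–B8
The largest bag has 3 vertices, giving width 2; this decomposition certifies tw(G) ≤ 2. For the lower bound, the 3 vertices {a, b, g} are pairwise adjacent, and any tree decomposition puts a clique entirely inside one bag — forcing width ≥ 2. Hence tw(G) = 2 exactly.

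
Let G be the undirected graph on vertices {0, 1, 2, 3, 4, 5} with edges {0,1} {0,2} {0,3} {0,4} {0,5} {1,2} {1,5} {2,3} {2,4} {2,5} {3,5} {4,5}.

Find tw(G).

A width-3 tree decomposition is:
Bags: B1 = {0, 1, 2, 5}  B2 = {0, 2, 3, 5}  B3 = {0, 2, 4, 5}
Tree: B1–B2, B2–B3
Every bag has size at most 4, so the width is 4 − 1 = 3 and tw(G) ≤ 3. Conversely, {0, 1, 2, 5} is a clique of size 4, and the vertices of any clique must share a bag in every tree decomposition; so some bag has ≥ 4 vertices and tw(G) ≥ 3. Combining the bounds, tw(G) = 3.

3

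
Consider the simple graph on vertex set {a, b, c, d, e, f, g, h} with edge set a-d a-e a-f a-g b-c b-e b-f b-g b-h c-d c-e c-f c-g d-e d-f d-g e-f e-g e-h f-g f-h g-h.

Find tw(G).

4

A width-4 tree decomposition is:
Bags: B1 = {c, d, e, f, g}  B2 = {b, c, e, f, g}  B3 = {a, d, e, f, g}  B4 = {b, e, f, g, h}
Tree: B1–B2, B1–B3, B2–B4
The largest bag has 5 vertices, giving width 4; this decomposition certifies tw(G) ≤ 4. Conversely, {c, d, e, f, g} is a clique of size 5, and the vertices of any clique must share a bag in every tree decomposition; so some bag has ≥ 5 vertices and tw(G) ≥ 4. Therefore the treewidth is 4.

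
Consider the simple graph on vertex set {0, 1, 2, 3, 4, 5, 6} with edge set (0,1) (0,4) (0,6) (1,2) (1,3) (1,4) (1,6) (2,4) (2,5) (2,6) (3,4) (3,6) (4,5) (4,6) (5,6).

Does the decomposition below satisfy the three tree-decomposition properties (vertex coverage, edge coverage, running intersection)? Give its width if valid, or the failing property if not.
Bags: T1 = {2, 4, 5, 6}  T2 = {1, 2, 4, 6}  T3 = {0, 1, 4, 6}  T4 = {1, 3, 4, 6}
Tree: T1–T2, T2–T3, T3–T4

Yes; width 3.

Vertex coverage: the bags together contain {0, 1, 2, 3, 4, 5, 6}, the full vertex set. Edge coverage: each edge of G has both endpoints in at least one bag. Running intersection: for every vertex, the bags containing it form a connected subtree. All three properties hold, so this is a valid tree decomposition of width max|bag| − 1 = 3, and hence tw(G) ≤ 3.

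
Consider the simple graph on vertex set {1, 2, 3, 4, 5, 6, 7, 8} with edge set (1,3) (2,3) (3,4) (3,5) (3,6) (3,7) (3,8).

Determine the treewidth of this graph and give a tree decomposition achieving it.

Treewidth 1.
Bags: B1 = {3, 5}  B2 = {3, 7}  B3 = {2, 3}  B4 = {3, 6}  B5 = {3, 8}  B6 = {1, 3}  B7 = {3, 4}
Tree: B1–B2, B1–B3, B2–B4, B4–B5, B2–B6, B5–B7

The largest bag has 2 vertices, giving width 1; this decomposition certifies tw(G) ≤ 1. G has an edge, so its treewidth is at least 1. The upper and lower bounds meet at 1, so that is the treewidth.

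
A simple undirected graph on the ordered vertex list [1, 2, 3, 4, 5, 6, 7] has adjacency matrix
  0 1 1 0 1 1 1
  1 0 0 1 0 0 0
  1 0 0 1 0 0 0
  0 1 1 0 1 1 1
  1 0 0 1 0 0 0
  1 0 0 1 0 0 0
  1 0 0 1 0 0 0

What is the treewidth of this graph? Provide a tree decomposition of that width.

Each bag holds 3 vertices, so the decomposition has width 2, which upper-bounds the treewidth. Since 4–6–1–7–4 is a cycle in G, G is not acyclic. Forests are exactly the graphs of treewidth ≤ 1, so tw(G) ≥ 2. The upper and lower bounds meet at 2, so that is the treewidth.

Treewidth 2.
One such decomposition:
Bags: B1 = {1, 4, 6}  B2 = {1, 4, 7}  B3 = {1, 3, 4}  B4 = {1, 4, 5}  B5 = {1, 2, 4}
Tree: B1–B2, B2–B3, B3–B4, B4–B5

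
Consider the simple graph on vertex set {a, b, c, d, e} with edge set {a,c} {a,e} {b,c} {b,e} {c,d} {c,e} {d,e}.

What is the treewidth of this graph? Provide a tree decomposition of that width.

Treewidth 2.
One such decomposition:
Bags: B1 = {b, c, e}  B2 = {a, c, e}  B3 = {c, d, e}
Tree: B1–B2, B1–B3

Each bag holds 3 vertices, so the decomposition has width 2, which upper-bounds the treewidth. Conversely, {c, d, e} is a clique of size 3, and the vertices of any clique must share a bag in every tree decomposition; so some bag has ≥ 3 vertices and tw(G) ≥ 2. The upper and lower bounds meet at 2, so that is the treewidth.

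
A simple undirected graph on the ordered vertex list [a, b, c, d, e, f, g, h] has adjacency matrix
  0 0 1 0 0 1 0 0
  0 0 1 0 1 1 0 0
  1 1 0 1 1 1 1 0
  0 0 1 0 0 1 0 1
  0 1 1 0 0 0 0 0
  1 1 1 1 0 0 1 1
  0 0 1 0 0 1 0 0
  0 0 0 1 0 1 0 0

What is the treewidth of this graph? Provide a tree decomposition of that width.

Treewidth 2.
One optimal decomposition is:
Bags: B1 = {c, d, f}  B2 = {b, c, f}  B3 = {a, c, f}  B4 = {d, f, h}  B5 = {c, f, g}  B6 = {b, c, e}
Tree: B1–B2, B1–B3, B1–B4, B3–B5, B2–B6

The largest bag has 3 vertices, giving width 2; this decomposition certifies tw(G) ≤ 2. For the lower bound, the 3 vertices {b, c, e} are pairwise adjacent, and any tree decomposition puts a clique entirely inside one bag — forcing width ≥ 2. Combining the bounds, tw(G) = 2.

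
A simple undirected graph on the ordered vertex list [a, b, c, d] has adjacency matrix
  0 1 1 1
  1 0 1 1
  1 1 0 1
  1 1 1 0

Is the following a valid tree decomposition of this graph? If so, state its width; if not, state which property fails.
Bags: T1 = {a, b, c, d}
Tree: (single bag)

Yes; width 3.

Checking the three conditions: (i) the bags cover all of {a, b, c, d}; (ii) for each edge, some bag contains both endpoints; (iii) the bags containing any fixed vertex form a subtree. All hold, so the decomposition is valid with width 4 − 1 = 3.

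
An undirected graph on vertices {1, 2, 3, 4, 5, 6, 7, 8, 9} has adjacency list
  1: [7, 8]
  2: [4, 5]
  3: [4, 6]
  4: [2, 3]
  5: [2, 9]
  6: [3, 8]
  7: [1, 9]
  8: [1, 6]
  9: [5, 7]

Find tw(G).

A width-2 tree decomposition is:
Bags: B1 = {1, 7, 8}  B2 = {6, 7, 8}  B3 = {3, 6, 7}  B4 = {3, 4, 7}  B5 = {2, 4, 7}  B6 = {2, 5, 7}  B7 = {5, 7, 9}
Tree: B1–B2, B2–B3, B3–B4, B4–B5, B5–B6, B6–B7
The largest bag has 3 vertices, giving width 2; this decomposition certifies tw(G) ≤ 2. Since 7–1–8–6–3–4–2–5–9–7 is a cycle in G, G is not acyclic. Forests are exactly the graphs of treewidth ≤ 1, so tw(G) ≥ 2. The upper and lower bounds meet at 2, so that is the treewidth.

2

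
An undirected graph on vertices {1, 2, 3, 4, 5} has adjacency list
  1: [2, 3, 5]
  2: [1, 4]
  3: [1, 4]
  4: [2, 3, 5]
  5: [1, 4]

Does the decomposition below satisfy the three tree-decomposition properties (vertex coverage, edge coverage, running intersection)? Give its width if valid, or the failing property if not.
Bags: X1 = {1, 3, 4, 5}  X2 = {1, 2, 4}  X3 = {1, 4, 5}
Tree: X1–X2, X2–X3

No — bags containing vertex 5 are not connected in the tree.

A tree decomposition must satisfy three properties: every vertex lies in some bag; for every edge, both endpoints lie together in some bag; and for every vertex, the bags containing it form a connected subtree. Here bags containing vertex 5 are not connected in the tree, so the decomposition is invalid.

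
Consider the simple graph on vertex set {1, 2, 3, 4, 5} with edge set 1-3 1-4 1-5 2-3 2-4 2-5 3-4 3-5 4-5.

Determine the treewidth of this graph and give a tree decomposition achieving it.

The largest bag has 4 vertices, giving width 3; this decomposition certifies tw(G) ≤ 3. Conversely, {1, 3, 4, 5} is a clique of size 4, and the vertices of any clique must share a bag in every tree decomposition; so some bag has ≥ 4 vertices and tw(G) ≥ 3. The upper and lower bounds meet at 3, so that is the treewidth.

Treewidth 3.
Bags: B1 = {2, 3, 4, 5}  B2 = {1, 3, 4, 5}
Tree: B1–B2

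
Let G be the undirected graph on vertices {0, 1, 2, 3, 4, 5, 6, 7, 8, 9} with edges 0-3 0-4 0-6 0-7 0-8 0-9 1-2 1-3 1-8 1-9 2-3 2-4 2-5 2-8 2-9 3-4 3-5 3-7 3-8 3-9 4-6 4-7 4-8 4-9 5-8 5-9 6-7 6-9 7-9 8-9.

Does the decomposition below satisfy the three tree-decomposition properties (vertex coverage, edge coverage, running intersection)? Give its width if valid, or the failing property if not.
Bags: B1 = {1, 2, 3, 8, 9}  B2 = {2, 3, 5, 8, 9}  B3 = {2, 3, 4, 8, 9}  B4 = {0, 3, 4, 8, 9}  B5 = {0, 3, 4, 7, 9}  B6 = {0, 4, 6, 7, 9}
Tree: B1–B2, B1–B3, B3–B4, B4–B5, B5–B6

Yes; width 4.

Vertex coverage: the bags together contain {0, 1, 2, 3, 4, 5, 6, 7, 8, 9}, the full vertex set. Edge coverage: each edge of G has both endpoints in at least one bag. Running intersection: for every vertex, the bags containing it form a connected subtree. All three properties hold, so this is a valid tree decomposition of width max|bag| − 1 = 4, and hence tw(G) ≤ 4.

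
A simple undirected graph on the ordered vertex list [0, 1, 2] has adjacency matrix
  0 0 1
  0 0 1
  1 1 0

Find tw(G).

1

A width-1 tree decomposition is:
Bags: B1 = {0, 2}  B2 = {1, 2}
Tree: B1–B2
The largest bag has 2 vertices, giving width 1; this decomposition certifies tw(G) ≤ 1. Any graph with an edge has treewidth ≥ 1, and G has the edge 0–2. Combining the bounds, tw(G) = 1.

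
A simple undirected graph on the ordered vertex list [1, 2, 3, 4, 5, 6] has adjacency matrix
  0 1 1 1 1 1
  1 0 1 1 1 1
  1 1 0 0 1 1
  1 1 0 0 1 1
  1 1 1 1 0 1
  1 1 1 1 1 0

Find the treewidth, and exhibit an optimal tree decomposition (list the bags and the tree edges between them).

Treewidth 4.
One such decomposition:
Bags: B1 = {1, 2, 4, 5, 6}  B2 = {1, 2, 3, 5, 6}
Tree: B1–B2

Each bag holds 5 vertices, so the decomposition has width 4, which upper-bounds the treewidth. On the other hand G contains the 5-clique {1, 2, 3, 5, 6}. A clique must lie in a single bag of any decomposition, so no decomposition can have width below 4. Combining the bounds, tw(G) = 4.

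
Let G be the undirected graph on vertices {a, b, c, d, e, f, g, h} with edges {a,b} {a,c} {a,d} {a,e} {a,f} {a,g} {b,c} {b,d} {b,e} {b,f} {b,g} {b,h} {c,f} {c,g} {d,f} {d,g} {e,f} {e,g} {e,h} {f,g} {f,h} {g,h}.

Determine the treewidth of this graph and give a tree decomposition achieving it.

Treewidth 4.
Bags: B1 = {b, e, f, g, h}  B2 = {a, b, e, f, g}  B3 = {a, b, c, f, g}  B4 = {a, b, d, f, g}
Tree: B1–B2, B2–B3, B2–B4

Each bag holds 5 vertices, so the decomposition has width 4, which upper-bounds the treewidth. Conversely, {b, e, f, g, h} is a clique of size 5, and the vertices of any clique must share a bag in every tree decomposition; so some bag has ≥ 5 vertices and tw(G) ≥ 4. The upper and lower bounds meet at 4, so that is the treewidth.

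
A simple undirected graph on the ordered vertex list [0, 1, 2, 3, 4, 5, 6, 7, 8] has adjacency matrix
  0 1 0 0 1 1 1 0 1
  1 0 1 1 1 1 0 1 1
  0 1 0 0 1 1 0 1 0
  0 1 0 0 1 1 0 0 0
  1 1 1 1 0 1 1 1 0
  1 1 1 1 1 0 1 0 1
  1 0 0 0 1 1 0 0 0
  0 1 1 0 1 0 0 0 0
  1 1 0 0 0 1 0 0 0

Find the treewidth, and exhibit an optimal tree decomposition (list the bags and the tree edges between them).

Every bag has size at most 4, so the width is 4 − 1 = 3 and tw(G) ≤ 3. For the lower bound, the 4 vertices {0, 1, 5, 8} are pairwise adjacent, and any tree decomposition puts a clique entirely inside one bag — forcing width ≥ 3. Therefore the treewidth is 3.

Treewidth 3.
One optimal decomposition is:
Bags: B1 = {1, 3, 4, 5}  B2 = {1, 2, 4, 5}  B3 = {0, 1, 4, 5}  B4 = {0, 1, 5, 8}  B5 = {1, 2, 4, 7}  B6 = {0, 4, 5, 6}
Tree: B1–B2, B2–B3, B3–B4, B2–B5, B3–B6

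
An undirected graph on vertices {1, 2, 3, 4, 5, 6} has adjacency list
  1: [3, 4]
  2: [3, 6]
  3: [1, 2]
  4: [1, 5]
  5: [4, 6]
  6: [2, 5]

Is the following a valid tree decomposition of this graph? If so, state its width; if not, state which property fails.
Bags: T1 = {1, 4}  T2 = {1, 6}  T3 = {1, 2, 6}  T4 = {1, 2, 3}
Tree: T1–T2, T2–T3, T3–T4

No — vertex 5 appears in no bag.

A tree decomposition must satisfy three properties: every vertex lies in some bag; for every edge, both endpoints lie together in some bag; and for every vertex, the bags containing it form a connected subtree. Here vertex 5 appears in no bag, so the decomposition is invalid.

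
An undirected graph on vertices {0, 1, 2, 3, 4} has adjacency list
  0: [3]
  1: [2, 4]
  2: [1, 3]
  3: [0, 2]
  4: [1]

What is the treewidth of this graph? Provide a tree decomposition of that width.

Every bag has size at most 2, so the width is 2 − 1 = 1 and tw(G) ≤ 1. G has an edge, so its treewidth is at least 1. The upper and lower bounds meet at 1, so that is the treewidth.

Treewidth 1.
One optimal decomposition is:
Bags: B1 = {1, 4}  B2 = {1, 2}  B3 = {2, 3}  B4 = {0, 3}
Tree: B1–B2, B2–B3, B3–B4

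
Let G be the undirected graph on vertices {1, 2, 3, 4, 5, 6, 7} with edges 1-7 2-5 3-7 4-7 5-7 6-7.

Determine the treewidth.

A width-1 tree decomposition is:
Bags: B1 = {5, 7}  B2 = {3, 7}  B3 = {6, 7}  B4 = {1, 7}  B5 = {4, 7}  B6 = {2, 5}
Tree: B1–B2, B1–B3, B3–B4, B3–B5, B1–B6
Each bag holds 2 vertices, so the decomposition has width 1, which upper-bounds the treewidth. Any graph with an edge has treewidth ≥ 1, and G has the edge 7–5. The upper and lower bounds meet at 1, so that is the treewidth.

1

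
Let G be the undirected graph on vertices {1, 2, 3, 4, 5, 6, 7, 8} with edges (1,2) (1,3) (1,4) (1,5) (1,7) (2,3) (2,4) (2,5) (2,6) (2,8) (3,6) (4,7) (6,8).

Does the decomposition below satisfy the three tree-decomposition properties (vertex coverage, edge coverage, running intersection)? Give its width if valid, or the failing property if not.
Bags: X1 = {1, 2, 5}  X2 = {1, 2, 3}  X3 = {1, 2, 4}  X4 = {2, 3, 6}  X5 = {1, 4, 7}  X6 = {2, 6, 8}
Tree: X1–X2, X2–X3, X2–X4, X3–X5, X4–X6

Checking the three conditions: (i) the bags cover all of {1, 2, 3, 4, 5, 6, 7, 8}; (ii) for each edge, some bag contains both endpoints; (iii) the bags containing any fixed vertex form a subtree. All hold, so the decomposition is valid with width 3 − 1 = 2.

Yes; width 2.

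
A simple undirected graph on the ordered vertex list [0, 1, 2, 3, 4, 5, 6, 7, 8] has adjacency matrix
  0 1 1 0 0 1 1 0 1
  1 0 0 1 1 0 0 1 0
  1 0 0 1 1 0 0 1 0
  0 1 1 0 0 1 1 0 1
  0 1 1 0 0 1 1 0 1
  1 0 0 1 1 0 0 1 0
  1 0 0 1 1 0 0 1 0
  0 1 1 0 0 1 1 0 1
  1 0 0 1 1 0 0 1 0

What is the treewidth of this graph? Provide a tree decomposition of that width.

Each bag holds 5 vertices, so the decomposition has width 4, which upper-bounds the treewidth. For the lower bound: the 5 vertex sets {4,6}, {1,7}, {3,8}, {0}, {2} are disjoint, each induces a connected subgraph, and every pair is joined by at least one edge of G. Contracting each set to a single vertex therefore yields K_{5} as a minor, and since treewidth is minor-monotone, tw(G) ≥ tw(K_{5}) = 4. The upper and lower bounds meet at 4, so that is the treewidth.

Treewidth 4.
One optimal decomposition is:
Bags: B1 = {0, 3, 4, 6, 7}  B2 = {0, 1, 3, 4, 7}  B3 = {0, 3, 4, 7, 8}  B4 = {0, 2, 3, 4, 7}  B5 = {0, 3, 4, 5, 7}
Tree: B1–B2, B2–B3, B3–B4, B4–B5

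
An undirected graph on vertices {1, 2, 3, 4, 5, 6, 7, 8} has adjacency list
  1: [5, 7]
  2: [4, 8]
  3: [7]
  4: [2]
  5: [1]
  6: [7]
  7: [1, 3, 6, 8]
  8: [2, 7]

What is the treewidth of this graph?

1

A width-1 tree decomposition is:
Bags: B1 = {1, 7}  B2 = {6, 7}  B3 = {7, 8}  B4 = {2, 8}  B5 = {1, 5}  B6 = {3, 7}  B7 = {2, 4}
Tree: B1–B2, B2–B3, B3–B4, B1–B5, B3–B6, B4–B7
Every bag has size at most 2, so the width is 2 − 1 = 1 and tw(G) ≤ 1. G has an edge, so its treewidth is at least 1. Therefore the treewidth is 1.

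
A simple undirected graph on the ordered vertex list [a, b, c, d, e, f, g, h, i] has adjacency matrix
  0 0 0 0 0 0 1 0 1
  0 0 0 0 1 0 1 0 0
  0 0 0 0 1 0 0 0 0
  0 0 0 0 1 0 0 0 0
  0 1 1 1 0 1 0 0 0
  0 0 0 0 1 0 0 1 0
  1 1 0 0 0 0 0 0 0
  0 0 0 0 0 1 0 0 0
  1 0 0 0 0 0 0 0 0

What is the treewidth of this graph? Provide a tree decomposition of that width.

Treewidth 1.
One such decomposition:
Bags: B1 = {b, e}  B2 = {c, e}  B3 = {d, e}  B4 = {b, g}  B5 = {a, g}  B6 = {e, f}  B7 = {a, i}  B8 = {f, h}
Tree: B1–B2, B2–B3, B1–B4, B4–B5, B2–B6, B5–B7, B6–B8

The largest bag has 2 vertices, giving width 1; this decomposition certifies tw(G) ≤ 1. G has an edge, so its treewidth is at least 1. The upper and lower bounds meet at 1, so that is the treewidth.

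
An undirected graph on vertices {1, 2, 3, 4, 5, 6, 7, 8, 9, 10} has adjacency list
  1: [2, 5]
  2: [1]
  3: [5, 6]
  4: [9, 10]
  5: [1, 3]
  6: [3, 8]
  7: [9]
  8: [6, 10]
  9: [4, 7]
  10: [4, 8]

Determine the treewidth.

A width-1 tree decomposition is:
Bags: B1 = {7, 9}  B2 = {4, 9}  B3 = {4, 10}  B4 = {8, 10}  B5 = {6, 8}  B6 = {3, 6}  B7 = {3, 5}  B8 = {1, 5}  B9 = {1, 2}
Tree: B1–B2, B2–B3, B3–B4, B4–B5, B5–B6, B6–B7, B7–B8, B8–B9
Every bag has size at most 2, so the width is 2 − 1 = 1 and tw(G) ≤ 1. G has an edge, so its treewidth is at least 1. Hence tw(G) = 1 exactly.

1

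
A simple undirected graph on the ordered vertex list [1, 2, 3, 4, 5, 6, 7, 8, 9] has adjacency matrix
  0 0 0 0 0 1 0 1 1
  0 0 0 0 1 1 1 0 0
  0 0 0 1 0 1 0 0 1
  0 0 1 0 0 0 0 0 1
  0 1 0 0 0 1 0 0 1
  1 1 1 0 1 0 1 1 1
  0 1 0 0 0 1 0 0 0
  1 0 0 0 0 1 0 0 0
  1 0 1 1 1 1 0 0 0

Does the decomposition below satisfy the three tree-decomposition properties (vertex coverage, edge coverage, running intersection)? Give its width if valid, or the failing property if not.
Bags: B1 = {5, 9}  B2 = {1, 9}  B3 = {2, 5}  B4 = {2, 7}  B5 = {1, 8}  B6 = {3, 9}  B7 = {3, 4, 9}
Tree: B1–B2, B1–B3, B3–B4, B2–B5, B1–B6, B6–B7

No — vertex 6 appears in no bag.

A tree decomposition must satisfy three properties: every vertex lies in some bag; for every edge, both endpoints lie together in some bag; and for every vertex, the bags containing it form a connected subtree. Here vertex 6 appears in no bag, so the decomposition is invalid.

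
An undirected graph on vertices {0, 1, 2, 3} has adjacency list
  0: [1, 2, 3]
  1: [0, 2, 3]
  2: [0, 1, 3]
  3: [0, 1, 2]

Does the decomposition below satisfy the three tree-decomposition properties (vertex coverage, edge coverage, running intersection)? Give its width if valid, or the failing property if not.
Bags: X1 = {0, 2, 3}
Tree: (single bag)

A tree decomposition must satisfy three properties: every vertex lies in some bag; for every edge, both endpoints lie together in some bag; and for every vertex, the bags containing it form a connected subtree. Here vertex 1 appears in no bag, so the decomposition is invalid.

No — vertex 1 appears in no bag.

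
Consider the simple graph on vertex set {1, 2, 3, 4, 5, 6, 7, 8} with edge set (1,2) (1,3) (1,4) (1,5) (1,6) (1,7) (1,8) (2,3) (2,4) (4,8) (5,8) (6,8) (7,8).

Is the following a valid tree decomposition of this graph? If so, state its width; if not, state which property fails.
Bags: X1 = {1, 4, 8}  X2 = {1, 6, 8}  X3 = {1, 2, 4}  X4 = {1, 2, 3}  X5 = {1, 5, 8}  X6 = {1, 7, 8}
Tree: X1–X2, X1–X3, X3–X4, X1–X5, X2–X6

Yes; width 2.

Vertex coverage: the bags together contain {1, 2, 3, 4, 5, 6, 7, 8}, the full vertex set. Edge coverage: each edge of G has both endpoints in at least one bag. Running intersection: for every vertex, the bags containing it form a connected subtree. All three properties hold, so this is a valid tree decomposition of width max|bag| − 1 = 2, and hence tw(G) ≤ 2.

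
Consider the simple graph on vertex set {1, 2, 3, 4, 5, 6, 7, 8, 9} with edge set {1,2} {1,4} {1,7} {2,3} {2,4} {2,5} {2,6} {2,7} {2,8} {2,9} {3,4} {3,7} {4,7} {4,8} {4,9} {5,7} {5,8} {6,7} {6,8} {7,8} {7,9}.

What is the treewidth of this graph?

3

A width-3 tree decomposition is:
Bags: B1 = {2, 4, 7, 8}  B2 = {2, 3, 4, 7}  B3 = {2, 5, 7, 8}  B4 = {2, 6, 7, 8}  B5 = {2, 4, 7, 9}  B6 = {1, 2, 4, 7}
Tree: B1–B2, B1–B3, B1–B4, B2–B5, B2–B6
Every bag has size at most 4, so the width is 4 − 1 = 3 and tw(G) ≤ 3. On the other hand G contains the 4-clique {2, 4, 7, 8}. A clique must lie in a single bag of any decomposition, so no decomposition can have width below 3. Hence tw(G) = 3 exactly.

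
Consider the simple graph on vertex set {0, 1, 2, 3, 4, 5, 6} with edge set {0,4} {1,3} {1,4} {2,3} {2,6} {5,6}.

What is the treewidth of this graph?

1

A width-1 tree decomposition is:
Bags: B1 = {5, 6}  B2 = {2, 6}  B3 = {2, 3}  B4 = {1, 3}  B5 = {1, 4}  B6 = {0, 4}
Tree: B1–B2, B2–B3, B3–B4, B4–B5, B5–B6
Every bag has size at most 2, so the width is 2 − 1 = 1 and tw(G) ≤ 1. G has an edge, so its treewidth is at least 1. Therefore the treewidth is 1.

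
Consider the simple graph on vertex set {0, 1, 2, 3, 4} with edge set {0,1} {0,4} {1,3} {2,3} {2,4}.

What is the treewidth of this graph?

2

A width-2 tree decomposition is:
Bags: B1 = {0, 1, 4}  B2 = {1, 3, 4}  B3 = {2, 3, 4}
Tree: B1–B2, B2–B3
The largest bag has 3 vertices, giving width 2; this decomposition certifies tw(G) ≤ 2. The edges 4–0–1–3–2–4 form a cycle, so G is not a tree and its treewidth is at least 2. Therefore the treewidth is 2.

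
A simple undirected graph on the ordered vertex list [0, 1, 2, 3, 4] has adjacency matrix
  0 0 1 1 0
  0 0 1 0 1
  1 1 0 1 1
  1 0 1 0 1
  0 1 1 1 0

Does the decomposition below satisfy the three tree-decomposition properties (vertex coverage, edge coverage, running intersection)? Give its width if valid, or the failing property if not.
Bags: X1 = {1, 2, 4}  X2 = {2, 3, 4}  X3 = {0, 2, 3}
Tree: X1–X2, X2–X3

Yes; width 2.

Every vertex of G appears in some bag (union = {0, 1, 2, 3, 4}); every edge is covered by a bag; and for each vertex v the set of bags containing v is connected in the bag tree. The decomposition is therefore valid. The largest bag has 3 vertices, so the width is 2.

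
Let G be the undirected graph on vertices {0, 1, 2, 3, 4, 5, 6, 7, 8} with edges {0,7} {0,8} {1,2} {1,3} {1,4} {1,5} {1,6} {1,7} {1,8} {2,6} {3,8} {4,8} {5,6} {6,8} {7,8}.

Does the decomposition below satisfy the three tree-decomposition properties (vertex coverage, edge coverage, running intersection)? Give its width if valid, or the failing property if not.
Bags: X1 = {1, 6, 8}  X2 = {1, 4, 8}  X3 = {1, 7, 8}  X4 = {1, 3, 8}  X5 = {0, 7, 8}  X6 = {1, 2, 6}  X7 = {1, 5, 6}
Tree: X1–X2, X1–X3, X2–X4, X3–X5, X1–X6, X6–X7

Yes; width 2.

Vertex coverage: the bags together contain {0, 1, 2, 3, 4, 5, 6, 7, 8}, the full vertex set. Edge coverage: each edge of G has both endpoints in at least one bag. Running intersection: for every vertex, the bags containing it form a connected subtree. All three properties hold, so this is a valid tree decomposition of width max|bag| − 1 = 2, and hence tw(G) ≤ 2.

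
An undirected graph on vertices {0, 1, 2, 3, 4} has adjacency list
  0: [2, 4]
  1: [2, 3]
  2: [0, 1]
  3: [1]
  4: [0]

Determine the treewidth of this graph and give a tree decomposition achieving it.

Treewidth 1.
One optimal decomposition is:
Bags: B1 = {0, 2}  B2 = {1, 2}  B3 = {1, 3}  B4 = {0, 4}
Tree: B1–B2, B2–B3, B1–B4

The largest bag has 2 vertices, giving width 1; this decomposition certifies tw(G) ≤ 1. Since G has at least one edge (e.g. 2–0), it is not an edgeless graph, so tw(G) ≥ 1. Hence tw(G) = 1 exactly.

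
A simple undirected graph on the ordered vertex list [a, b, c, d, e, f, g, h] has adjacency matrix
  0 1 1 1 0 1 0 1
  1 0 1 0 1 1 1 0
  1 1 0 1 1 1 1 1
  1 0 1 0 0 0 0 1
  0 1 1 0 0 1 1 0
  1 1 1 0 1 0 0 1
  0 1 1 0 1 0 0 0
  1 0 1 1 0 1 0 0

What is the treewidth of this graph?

A width-3 tree decomposition is:
Bags: B1 = {a, c, d, h}  B2 = {a, c, f, h}  B3 = {a, b, c, f}  B4 = {b, c, e, f}  B5 = {b, c, e, g}
Tree: B1–B2, B2–B3, B3–B4, B4–B5
The largest bag has 4 vertices, giving width 3; this decomposition certifies tw(G) ≤ 3. Conversely, {a, c, d, h} is a clique of size 4, and the vertices of any clique must share a bag in every tree decomposition; so some bag has ≥ 4 vertices and tw(G) ≥ 3. Hence tw(G) = 3 exactly.

3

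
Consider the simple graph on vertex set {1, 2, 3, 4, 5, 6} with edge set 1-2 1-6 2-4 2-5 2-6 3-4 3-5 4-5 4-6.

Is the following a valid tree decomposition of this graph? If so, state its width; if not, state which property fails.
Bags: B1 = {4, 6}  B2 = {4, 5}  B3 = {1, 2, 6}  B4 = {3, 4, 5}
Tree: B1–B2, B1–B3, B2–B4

A tree decomposition must satisfy three properties: every vertex lies in some bag; for every edge, both endpoints lie together in some bag; and for every vertex, the bags containing it form a connected subtree. Here edge (2,4) lies in no bag, so the decomposition is invalid.

No — edge (2,4) lies in no bag.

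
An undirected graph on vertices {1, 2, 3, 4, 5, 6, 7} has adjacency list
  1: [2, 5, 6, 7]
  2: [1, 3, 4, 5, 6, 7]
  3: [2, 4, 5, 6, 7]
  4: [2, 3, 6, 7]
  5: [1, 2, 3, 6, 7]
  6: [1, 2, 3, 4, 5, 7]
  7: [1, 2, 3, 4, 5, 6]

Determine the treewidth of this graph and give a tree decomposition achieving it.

Each bag holds 5 vertices, so the decomposition has width 4, which upper-bounds the treewidth. For the lower bound, the 5 vertices {1, 2, 5, 6, 7} are pairwise adjacent, and any tree decomposition puts a clique entirely inside one bag — forcing width ≥ 4. Therefore the treewidth is 4.

Treewidth 4.
One such decomposition:
Bags: B1 = {2, 3, 4, 6, 7}  B2 = {2, 3, 5, 6, 7}  B3 = {1, 2, 5, 6, 7}
Tree: B1–B2, B2–B3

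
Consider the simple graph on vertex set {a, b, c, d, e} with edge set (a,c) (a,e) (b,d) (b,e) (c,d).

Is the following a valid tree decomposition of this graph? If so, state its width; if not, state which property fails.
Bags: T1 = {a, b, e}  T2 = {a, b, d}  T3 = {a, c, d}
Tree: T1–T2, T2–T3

Yes; width 2.

Vertex coverage: the bags together contain {a, b, c, d, e}, the full vertex set. Edge coverage: each edge of G has both endpoints in at least one bag. Running intersection: for every vertex, the bags containing it form a connected subtree. All three properties hold, so this is a valid tree decomposition of width max|bag| − 1 = 2, and hence tw(G) ≤ 2.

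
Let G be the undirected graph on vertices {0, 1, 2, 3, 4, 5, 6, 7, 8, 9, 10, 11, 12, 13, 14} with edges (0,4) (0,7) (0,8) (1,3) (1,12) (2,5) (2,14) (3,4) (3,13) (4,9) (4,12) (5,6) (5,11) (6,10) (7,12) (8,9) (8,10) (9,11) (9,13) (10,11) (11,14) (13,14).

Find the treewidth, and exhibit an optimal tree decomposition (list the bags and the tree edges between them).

Treewidth 3.
One optimal decomposition is:
Bags: B1 = {1, 3, 7, 12}  B2 = {3, 4, 7, 12}  B3 = {0, 3, 4, 7}  B4 = {0, 3, 4, 13}  B5 = {0, 4, 9, 13}  B6 = {0, 8, 9, 13}  B7 = {8, 9, 13, 14}  B8 = {8, 9, 11, 14}  B9 = {8, 10, 11, 14}  B10 = {2, 10, 11, 14}  B11 = {2, 5, 10, 11}  B12 = {2, 5, 6, 10}
Tree: B1–B2, B2–B3, B3–B4, B4–B5, B5–B6, B6–B7, B7–B8, B8–B9, B9–B10, B10–B11, B11–B12

The largest bag has 4 vertices, giving width 3; this decomposition certifies tw(G) ≤ 3. For the lower bound: the 4 vertex sets {1,7,12}, {3}, {4}, {0,8,9,13} are disjoint, each induces a connected subgraph, and every pair is joined by at least one edge of G. Contracting each set to a single vertex therefore yields K_{4} as a minor, and since treewidth is minor-monotone, tw(G) ≥ tw(K_{4}) = 3. The upper and lower bounds meet at 3, so that is the treewidth.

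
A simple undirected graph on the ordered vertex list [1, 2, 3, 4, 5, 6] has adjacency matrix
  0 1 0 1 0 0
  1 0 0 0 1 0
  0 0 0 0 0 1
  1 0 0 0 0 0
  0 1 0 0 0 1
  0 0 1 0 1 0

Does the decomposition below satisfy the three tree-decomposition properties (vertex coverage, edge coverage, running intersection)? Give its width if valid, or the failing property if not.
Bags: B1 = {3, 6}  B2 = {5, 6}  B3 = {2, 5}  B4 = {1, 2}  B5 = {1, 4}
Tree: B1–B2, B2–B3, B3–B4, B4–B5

Checking the three conditions: (i) the bags cover all of {1, 2, 3, 4, 5, 6}; (ii) for each edge, some bag contains both endpoints; (iii) the bags containing any fixed vertex form a subtree. All hold, so the decomposition is valid with width 2 − 1 = 1.

Yes; width 1.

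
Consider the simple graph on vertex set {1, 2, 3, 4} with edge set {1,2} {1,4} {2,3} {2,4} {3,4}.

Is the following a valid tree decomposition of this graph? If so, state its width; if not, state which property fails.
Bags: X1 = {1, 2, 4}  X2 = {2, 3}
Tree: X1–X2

A tree decomposition must satisfy three properties: every vertex lies in some bag; for every edge, both endpoints lie together in some bag; and for every vertex, the bags containing it form a connected subtree. Here edge (4,3) lies in no bag, so the decomposition is invalid.

No — edge (4,3) lies in no bag.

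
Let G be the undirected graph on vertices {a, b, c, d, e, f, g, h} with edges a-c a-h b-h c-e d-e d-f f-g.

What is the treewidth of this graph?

A width-1 tree decomposition is:
Bags: B1 = {f, g}  B2 = {d, f}  B3 = {d, e}  B4 = {c, e}  B5 = {a, c}  B6 = {a, h}  B7 = {b, h}
Tree: B1–B2, B2–B3, B3–B4, B4–B5, B5–B6, B6–B7
Each bag holds 2 vertices, so the decomposition has width 1, which upper-bounds the treewidth. G has an edge, so its treewidth is at least 1. Combining the bounds, tw(G) = 1.

1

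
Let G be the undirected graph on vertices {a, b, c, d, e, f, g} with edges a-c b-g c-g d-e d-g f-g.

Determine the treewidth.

A width-1 tree decomposition is:
Bags: B1 = {c, g}  B2 = {b, g}  B3 = {a, c}  B4 = {d, g}  B5 = {d, e}  B6 = {f, g}
Tree: B1–B2, B1–B3, B1–B4, B4–B5, B1–B6
Every bag has size at most 2, so the width is 2 − 1 = 1 and tw(G) ≤ 1. Since G has at least one edge (e.g. g–c), it is not an edgeless graph, so tw(G) ≥ 1. Combining the bounds, tw(G) = 1.

1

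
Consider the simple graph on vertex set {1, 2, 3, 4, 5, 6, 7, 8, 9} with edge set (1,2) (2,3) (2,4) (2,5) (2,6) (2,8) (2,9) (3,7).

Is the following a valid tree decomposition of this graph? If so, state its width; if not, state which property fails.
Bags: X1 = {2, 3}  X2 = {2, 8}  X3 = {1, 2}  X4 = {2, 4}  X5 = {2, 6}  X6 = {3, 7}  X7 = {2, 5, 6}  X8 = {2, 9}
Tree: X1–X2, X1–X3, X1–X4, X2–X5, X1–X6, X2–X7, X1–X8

No — bags containing vertex 6 are not connected in the tree.

A tree decomposition must satisfy three properties: every vertex lies in some bag; for every edge, both endpoints lie together in some bag; and for every vertex, the bags containing it form a connected subtree. Here bags containing vertex 6 are not connected in the tree, so the decomposition is invalid.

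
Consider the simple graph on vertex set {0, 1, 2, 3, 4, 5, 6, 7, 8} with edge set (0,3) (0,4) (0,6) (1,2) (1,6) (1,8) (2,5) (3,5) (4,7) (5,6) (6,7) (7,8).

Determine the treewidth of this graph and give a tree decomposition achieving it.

Each bag holds 4 vertices, so the decomposition has width 3, which upper-bounds the treewidth. For the lower bound: the 4 vertex sets {2,3,5}, {1}, {6}, {0,4,7,8} are disjoint, each induces a connected subgraph, and every pair is joined by at least one edge of G. Contracting each set to a single vertex therefore yields K_{4} as a minor, and since treewidth is minor-monotone, tw(G) ≥ tw(K_{4}) = 3. Therefore the treewidth is 3.

Treewidth 3.
One such decomposition:
Bags: B1 = {1, 2, 3, 5}  B2 = {1, 3, 5, 6}  B3 = {0, 1, 3, 6}  B4 = {0, 1, 6, 8}  B5 = {0, 6, 7, 8}  B6 = {0, 4, 7, 8}
Tree: B1–B2, B2–B3, B3–B4, B4–B5, B5–B6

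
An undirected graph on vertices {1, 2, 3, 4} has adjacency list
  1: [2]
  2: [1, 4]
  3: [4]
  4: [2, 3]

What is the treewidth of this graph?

A width-1 tree decomposition is:
Bags: B1 = {1, 2}  B2 = {2, 4}  B3 = {3, 4}
Tree: B1–B2, B2–B3
The largest bag has 2 vertices, giving width 1; this decomposition certifies tw(G) ≤ 1. Since G has at least one edge (e.g. 1–2), it is not an edgeless graph, so tw(G) ≥ 1. Hence tw(G) = 1 exactly.

1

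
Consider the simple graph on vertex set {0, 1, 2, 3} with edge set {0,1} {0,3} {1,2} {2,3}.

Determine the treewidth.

A width-2 tree decomposition is:
Bags: B1 = {0, 1, 2}  B2 = {0, 2, 3}
Tree: B1–B2
The largest bag has 3 vertices, giving width 2; this decomposition certifies tw(G) ≤ 2. The edges 2–1–0–3–2 form a cycle, so G is not a tree and its treewidth is at least 2. Hence tw(G) = 2 exactly.

2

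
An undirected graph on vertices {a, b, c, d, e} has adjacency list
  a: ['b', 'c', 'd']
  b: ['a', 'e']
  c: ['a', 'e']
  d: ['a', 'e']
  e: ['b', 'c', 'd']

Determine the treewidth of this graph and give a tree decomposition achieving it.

The largest bag has 3 vertices, giving width 2; this decomposition certifies tw(G) ≤ 2. For the lower bound, G contains the cycle e–d–a–c–e, so G is not a forest; only forests have treewidth ≤ 1, hence tw(G) ≥ 2. Hence tw(G) = 2 exactly.

Treewidth 2.
One optimal decomposition is:
Bags: B1 = {a, d, e}  B2 = {a, c, e}  B3 = {a, b, e}
Tree: B1–B2, B2–B3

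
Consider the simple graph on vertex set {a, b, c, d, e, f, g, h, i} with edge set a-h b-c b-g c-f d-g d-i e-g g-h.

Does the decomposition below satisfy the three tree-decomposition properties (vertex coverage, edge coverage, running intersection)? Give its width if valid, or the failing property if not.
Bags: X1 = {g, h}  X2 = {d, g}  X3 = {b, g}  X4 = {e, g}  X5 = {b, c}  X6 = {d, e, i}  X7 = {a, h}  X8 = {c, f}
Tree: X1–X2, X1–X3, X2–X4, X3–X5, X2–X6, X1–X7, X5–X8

A tree decomposition must satisfy three properties: every vertex lies in some bag; for every edge, both endpoints lie together in some bag; and for every vertex, the bags containing it form a connected subtree. Here bags containing vertex e are not connected in the tree, so the decomposition is invalid.

No — bags containing vertex e are not connected in the tree.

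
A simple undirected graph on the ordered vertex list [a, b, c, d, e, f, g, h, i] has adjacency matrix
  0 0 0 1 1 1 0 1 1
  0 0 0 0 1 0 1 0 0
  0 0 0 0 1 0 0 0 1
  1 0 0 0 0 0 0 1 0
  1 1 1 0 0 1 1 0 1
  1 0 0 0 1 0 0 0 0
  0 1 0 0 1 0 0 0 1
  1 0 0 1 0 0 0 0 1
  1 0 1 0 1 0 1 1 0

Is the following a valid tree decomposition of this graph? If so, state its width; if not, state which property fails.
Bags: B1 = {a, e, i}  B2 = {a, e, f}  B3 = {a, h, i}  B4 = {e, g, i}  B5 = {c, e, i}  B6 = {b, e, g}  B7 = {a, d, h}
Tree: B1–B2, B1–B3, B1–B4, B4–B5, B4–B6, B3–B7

Yes; width 2.

Checking the three conditions: (i) the bags cover all of {a, b, c, d, e, f, g, h, i}; (ii) for each edge, some bag contains both endpoints; (iii) the bags containing any fixed vertex form a subtree. All hold, so the decomposition is valid with width 3 − 1 = 2.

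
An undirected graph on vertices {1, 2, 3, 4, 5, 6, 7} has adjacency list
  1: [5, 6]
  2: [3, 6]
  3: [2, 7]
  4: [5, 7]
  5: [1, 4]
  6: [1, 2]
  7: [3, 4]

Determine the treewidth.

2

A width-2 tree decomposition is:
Bags: B1 = {1, 4, 5}  B2 = {1, 4, 6}  B3 = {2, 4, 6}  B4 = {2, 3, 4}  B5 = {3, 4, 7}
Tree: B1–B2, B2–B3, B3–B4, B4–B5
The largest bag has 3 vertices, giving width 2; this decomposition certifies tw(G) ≤ 2. Since 4–5–1–6–2–3–7–4 is a cycle in G, G is not acyclic. Forests are exactly the graphs of treewidth ≤ 1, so tw(G) ≥ 2. Hence tw(G) = 2 exactly.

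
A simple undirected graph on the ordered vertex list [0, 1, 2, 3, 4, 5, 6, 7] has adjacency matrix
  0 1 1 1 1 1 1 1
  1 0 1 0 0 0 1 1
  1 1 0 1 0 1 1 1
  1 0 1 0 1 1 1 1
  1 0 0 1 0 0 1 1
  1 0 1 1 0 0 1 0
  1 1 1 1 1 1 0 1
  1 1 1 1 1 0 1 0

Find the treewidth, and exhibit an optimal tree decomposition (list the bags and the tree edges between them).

Treewidth 4.
Bags: B1 = {0, 1, 2, 6, 7}  B2 = {0, 2, 3, 6, 7}  B3 = {0, 2, 3, 5, 6}  B4 = {0, 3, 4, 6, 7}
Tree: B1–B2, B2–B3, B2–B4

Every bag has size at most 5, so the width is 5 − 1 = 4 and tw(G) ≤ 4. Conversely, {0, 1, 2, 6, 7} is a clique of size 5, and the vertices of any clique must share a bag in every tree decomposition; so some bag has ≥ 5 vertices and tw(G) ≥ 4. Hence tw(G) = 4 exactly.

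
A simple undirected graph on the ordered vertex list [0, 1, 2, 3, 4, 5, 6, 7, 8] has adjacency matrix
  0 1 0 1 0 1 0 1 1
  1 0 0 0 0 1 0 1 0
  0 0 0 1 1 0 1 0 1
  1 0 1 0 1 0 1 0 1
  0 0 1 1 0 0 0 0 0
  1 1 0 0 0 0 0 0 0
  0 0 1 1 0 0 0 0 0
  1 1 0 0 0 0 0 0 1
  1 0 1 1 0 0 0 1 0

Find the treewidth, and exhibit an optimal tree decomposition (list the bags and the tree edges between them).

Treewidth 2.
One optimal decomposition is:
Bags: B1 = {0, 3, 8}  B2 = {0, 7, 8}  B3 = {2, 3, 8}  B4 = {2, 3, 6}  B5 = {0, 1, 7}  B6 = {2, 3, 4}  B7 = {0, 1, 5}
Tree: B1–B2, B1–B3, B3–B4, B2–B5, B4–B6, B5–B7

Every bag has size at most 3, so the width is 3 − 1 = 2 and tw(G) ≤ 2. For the lower bound, the 3 vertices {0, 3, 8} are pairwise adjacent, and any tree decomposition puts a clique entirely inside one bag — forcing width ≥ 2. The upper and lower bounds meet at 2, so that is the treewidth.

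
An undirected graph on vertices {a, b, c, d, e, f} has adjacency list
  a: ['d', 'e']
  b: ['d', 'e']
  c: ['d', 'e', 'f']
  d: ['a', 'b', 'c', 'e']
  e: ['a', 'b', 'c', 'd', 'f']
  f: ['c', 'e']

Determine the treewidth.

A width-2 tree decomposition is:
Bags: B1 = {c, d, e}  B2 = {c, e, f}  B3 = {b, d, e}  B4 = {a, d, e}
Tree: B1–B2, B1–B3, B3–B4
The largest bag has 3 vertices, giving width 2; this decomposition certifies tw(G) ≤ 2. For the lower bound, the 3 vertices {c, d, e} are pairwise adjacent, and any tree decomposition puts a clique entirely inside one bag — forcing width ≥ 2. Hence tw(G) = 2 exactly.

2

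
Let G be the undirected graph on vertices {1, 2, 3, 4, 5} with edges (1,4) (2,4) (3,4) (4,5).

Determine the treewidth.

1

A width-1 tree decomposition is:
Bags: B1 = {2, 4}  B2 = {4, 5}  B3 = {1, 4}  B4 = {3, 4}
Tree: B1–B2, B2–B3, B2–B4
Every bag has size at most 2, so the width is 2 − 1 = 1 and tw(G) ≤ 1. G has an edge, so its treewidth is at least 1. Combining the bounds, tw(G) = 1.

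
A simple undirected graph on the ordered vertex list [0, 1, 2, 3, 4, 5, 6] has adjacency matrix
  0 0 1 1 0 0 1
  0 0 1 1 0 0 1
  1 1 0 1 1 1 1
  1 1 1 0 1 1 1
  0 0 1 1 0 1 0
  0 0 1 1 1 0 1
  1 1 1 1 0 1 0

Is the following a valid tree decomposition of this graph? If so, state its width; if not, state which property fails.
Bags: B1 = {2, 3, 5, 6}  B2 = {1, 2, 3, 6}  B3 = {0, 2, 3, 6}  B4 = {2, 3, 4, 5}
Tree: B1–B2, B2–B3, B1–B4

Checking the three conditions: (i) the bags cover all of {0, 1, 2, 3, 4, 5, 6}; (ii) for each edge, some bag contains both endpoints; (iii) the bags containing any fixed vertex form a subtree. All hold, so the decomposition is valid with width 4 − 1 = 3.

Yes; width 3.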